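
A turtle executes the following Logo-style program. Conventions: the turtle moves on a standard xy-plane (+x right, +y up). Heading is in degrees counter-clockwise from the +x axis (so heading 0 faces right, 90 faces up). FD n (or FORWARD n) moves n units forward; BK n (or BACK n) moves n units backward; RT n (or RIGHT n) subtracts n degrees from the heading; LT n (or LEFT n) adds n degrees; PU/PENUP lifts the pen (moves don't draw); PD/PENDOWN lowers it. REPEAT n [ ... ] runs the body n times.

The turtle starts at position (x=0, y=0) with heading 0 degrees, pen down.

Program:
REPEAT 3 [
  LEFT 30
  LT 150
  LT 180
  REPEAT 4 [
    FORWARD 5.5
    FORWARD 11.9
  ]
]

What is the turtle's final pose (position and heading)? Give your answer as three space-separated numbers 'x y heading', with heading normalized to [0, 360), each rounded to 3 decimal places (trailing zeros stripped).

Answer: 208.8 0 0

Derivation:
Executing turtle program step by step:
Start: pos=(0,0), heading=0, pen down
REPEAT 3 [
  -- iteration 1/3 --
  LT 30: heading 0 -> 30
  LT 150: heading 30 -> 180
  LT 180: heading 180 -> 0
  REPEAT 4 [
    -- iteration 1/4 --
    FD 5.5: (0,0) -> (5.5,0) [heading=0, draw]
    FD 11.9: (5.5,0) -> (17.4,0) [heading=0, draw]
    -- iteration 2/4 --
    FD 5.5: (17.4,0) -> (22.9,0) [heading=0, draw]
    FD 11.9: (22.9,0) -> (34.8,0) [heading=0, draw]
    -- iteration 3/4 --
    FD 5.5: (34.8,0) -> (40.3,0) [heading=0, draw]
    FD 11.9: (40.3,0) -> (52.2,0) [heading=0, draw]
    -- iteration 4/4 --
    FD 5.5: (52.2,0) -> (57.7,0) [heading=0, draw]
    FD 11.9: (57.7,0) -> (69.6,0) [heading=0, draw]
  ]
  -- iteration 2/3 --
  LT 30: heading 0 -> 30
  LT 150: heading 30 -> 180
  LT 180: heading 180 -> 0
  REPEAT 4 [
    -- iteration 1/4 --
    FD 5.5: (69.6,0) -> (75.1,0) [heading=0, draw]
    FD 11.9: (75.1,0) -> (87,0) [heading=0, draw]
    -- iteration 2/4 --
    FD 5.5: (87,0) -> (92.5,0) [heading=0, draw]
    FD 11.9: (92.5,0) -> (104.4,0) [heading=0, draw]
    -- iteration 3/4 --
    FD 5.5: (104.4,0) -> (109.9,0) [heading=0, draw]
    FD 11.9: (109.9,0) -> (121.8,0) [heading=0, draw]
    -- iteration 4/4 --
    FD 5.5: (121.8,0) -> (127.3,0) [heading=0, draw]
    FD 11.9: (127.3,0) -> (139.2,0) [heading=0, draw]
  ]
  -- iteration 3/3 --
  LT 30: heading 0 -> 30
  LT 150: heading 30 -> 180
  LT 180: heading 180 -> 0
  REPEAT 4 [
    -- iteration 1/4 --
    FD 5.5: (139.2,0) -> (144.7,0) [heading=0, draw]
    FD 11.9: (144.7,0) -> (156.6,0) [heading=0, draw]
    -- iteration 2/4 --
    FD 5.5: (156.6,0) -> (162.1,0) [heading=0, draw]
    FD 11.9: (162.1,0) -> (174,0) [heading=0, draw]
    -- iteration 3/4 --
    FD 5.5: (174,0) -> (179.5,0) [heading=0, draw]
    FD 11.9: (179.5,0) -> (191.4,0) [heading=0, draw]
    -- iteration 4/4 --
    FD 5.5: (191.4,0) -> (196.9,0) [heading=0, draw]
    FD 11.9: (196.9,0) -> (208.8,0) [heading=0, draw]
  ]
]
Final: pos=(208.8,0), heading=0, 24 segment(s) drawn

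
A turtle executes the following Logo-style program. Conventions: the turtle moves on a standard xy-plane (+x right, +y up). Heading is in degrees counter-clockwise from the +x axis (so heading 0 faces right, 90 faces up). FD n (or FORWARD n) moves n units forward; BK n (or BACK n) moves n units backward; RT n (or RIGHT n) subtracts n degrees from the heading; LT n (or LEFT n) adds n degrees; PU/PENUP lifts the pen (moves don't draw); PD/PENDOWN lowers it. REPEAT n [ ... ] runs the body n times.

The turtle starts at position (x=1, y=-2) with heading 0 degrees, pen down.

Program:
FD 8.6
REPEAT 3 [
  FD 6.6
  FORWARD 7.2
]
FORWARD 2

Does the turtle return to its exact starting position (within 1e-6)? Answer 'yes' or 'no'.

Executing turtle program step by step:
Start: pos=(1,-2), heading=0, pen down
FD 8.6: (1,-2) -> (9.6,-2) [heading=0, draw]
REPEAT 3 [
  -- iteration 1/3 --
  FD 6.6: (9.6,-2) -> (16.2,-2) [heading=0, draw]
  FD 7.2: (16.2,-2) -> (23.4,-2) [heading=0, draw]
  -- iteration 2/3 --
  FD 6.6: (23.4,-2) -> (30,-2) [heading=0, draw]
  FD 7.2: (30,-2) -> (37.2,-2) [heading=0, draw]
  -- iteration 3/3 --
  FD 6.6: (37.2,-2) -> (43.8,-2) [heading=0, draw]
  FD 7.2: (43.8,-2) -> (51,-2) [heading=0, draw]
]
FD 2: (51,-2) -> (53,-2) [heading=0, draw]
Final: pos=(53,-2), heading=0, 8 segment(s) drawn

Start position: (1, -2)
Final position: (53, -2)
Distance = 52; >= 1e-6 -> NOT closed

Answer: no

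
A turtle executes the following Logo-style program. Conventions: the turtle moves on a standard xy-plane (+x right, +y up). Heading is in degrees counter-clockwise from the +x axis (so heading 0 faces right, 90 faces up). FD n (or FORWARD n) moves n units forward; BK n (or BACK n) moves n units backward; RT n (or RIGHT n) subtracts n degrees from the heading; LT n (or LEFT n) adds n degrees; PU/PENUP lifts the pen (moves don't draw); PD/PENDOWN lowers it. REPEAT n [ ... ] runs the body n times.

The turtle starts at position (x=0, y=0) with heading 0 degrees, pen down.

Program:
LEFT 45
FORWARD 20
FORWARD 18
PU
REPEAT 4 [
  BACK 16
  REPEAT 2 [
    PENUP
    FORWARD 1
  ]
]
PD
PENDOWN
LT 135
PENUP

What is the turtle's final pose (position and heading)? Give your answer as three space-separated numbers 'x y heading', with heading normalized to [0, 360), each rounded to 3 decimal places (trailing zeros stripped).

Executing turtle program step by step:
Start: pos=(0,0), heading=0, pen down
LT 45: heading 0 -> 45
FD 20: (0,0) -> (14.142,14.142) [heading=45, draw]
FD 18: (14.142,14.142) -> (26.87,26.87) [heading=45, draw]
PU: pen up
REPEAT 4 [
  -- iteration 1/4 --
  BK 16: (26.87,26.87) -> (15.556,15.556) [heading=45, move]
  REPEAT 2 [
    -- iteration 1/2 --
    PU: pen up
    FD 1: (15.556,15.556) -> (16.263,16.263) [heading=45, move]
    -- iteration 2/2 --
    PU: pen up
    FD 1: (16.263,16.263) -> (16.971,16.971) [heading=45, move]
  ]
  -- iteration 2/4 --
  BK 16: (16.971,16.971) -> (5.657,5.657) [heading=45, move]
  REPEAT 2 [
    -- iteration 1/2 --
    PU: pen up
    FD 1: (5.657,5.657) -> (6.364,6.364) [heading=45, move]
    -- iteration 2/2 --
    PU: pen up
    FD 1: (6.364,6.364) -> (7.071,7.071) [heading=45, move]
  ]
  -- iteration 3/4 --
  BK 16: (7.071,7.071) -> (-4.243,-4.243) [heading=45, move]
  REPEAT 2 [
    -- iteration 1/2 --
    PU: pen up
    FD 1: (-4.243,-4.243) -> (-3.536,-3.536) [heading=45, move]
    -- iteration 2/2 --
    PU: pen up
    FD 1: (-3.536,-3.536) -> (-2.828,-2.828) [heading=45, move]
  ]
  -- iteration 4/4 --
  BK 16: (-2.828,-2.828) -> (-14.142,-14.142) [heading=45, move]
  REPEAT 2 [
    -- iteration 1/2 --
    PU: pen up
    FD 1: (-14.142,-14.142) -> (-13.435,-13.435) [heading=45, move]
    -- iteration 2/2 --
    PU: pen up
    FD 1: (-13.435,-13.435) -> (-12.728,-12.728) [heading=45, move]
  ]
]
PD: pen down
PD: pen down
LT 135: heading 45 -> 180
PU: pen up
Final: pos=(-12.728,-12.728), heading=180, 2 segment(s) drawn

Answer: -12.728 -12.728 180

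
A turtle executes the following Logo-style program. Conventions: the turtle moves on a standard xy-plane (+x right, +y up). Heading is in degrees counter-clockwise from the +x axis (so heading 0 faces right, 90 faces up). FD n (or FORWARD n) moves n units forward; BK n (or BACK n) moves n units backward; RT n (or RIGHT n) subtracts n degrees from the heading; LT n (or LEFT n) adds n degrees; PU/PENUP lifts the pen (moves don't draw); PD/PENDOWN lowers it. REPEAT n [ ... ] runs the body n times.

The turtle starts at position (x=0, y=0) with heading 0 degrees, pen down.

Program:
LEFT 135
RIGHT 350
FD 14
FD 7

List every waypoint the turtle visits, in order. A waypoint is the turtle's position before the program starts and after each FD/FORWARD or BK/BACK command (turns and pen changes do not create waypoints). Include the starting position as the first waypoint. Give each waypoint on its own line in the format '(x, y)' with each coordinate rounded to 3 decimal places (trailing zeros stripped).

Answer: (0, 0)
(-11.468, 8.03)
(-17.202, 12.045)

Derivation:
Executing turtle program step by step:
Start: pos=(0,0), heading=0, pen down
LT 135: heading 0 -> 135
RT 350: heading 135 -> 145
FD 14: (0,0) -> (-11.468,8.03) [heading=145, draw]
FD 7: (-11.468,8.03) -> (-17.202,12.045) [heading=145, draw]
Final: pos=(-17.202,12.045), heading=145, 2 segment(s) drawn
Waypoints (3 total):
(0, 0)
(-11.468, 8.03)
(-17.202, 12.045)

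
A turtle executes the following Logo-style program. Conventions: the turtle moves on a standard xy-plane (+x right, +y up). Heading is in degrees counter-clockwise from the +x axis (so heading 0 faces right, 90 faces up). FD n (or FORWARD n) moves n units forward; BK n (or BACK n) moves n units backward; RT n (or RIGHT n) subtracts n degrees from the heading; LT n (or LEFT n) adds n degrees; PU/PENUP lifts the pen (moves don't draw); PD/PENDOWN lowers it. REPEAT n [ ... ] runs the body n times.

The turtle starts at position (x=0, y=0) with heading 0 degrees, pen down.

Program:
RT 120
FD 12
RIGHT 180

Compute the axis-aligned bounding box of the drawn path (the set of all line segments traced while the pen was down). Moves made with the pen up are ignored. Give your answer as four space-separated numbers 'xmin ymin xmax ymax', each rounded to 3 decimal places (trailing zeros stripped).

Executing turtle program step by step:
Start: pos=(0,0), heading=0, pen down
RT 120: heading 0 -> 240
FD 12: (0,0) -> (-6,-10.392) [heading=240, draw]
RT 180: heading 240 -> 60
Final: pos=(-6,-10.392), heading=60, 1 segment(s) drawn

Segment endpoints: x in {-6, 0}, y in {-10.392, 0}
xmin=-6, ymin=-10.392, xmax=0, ymax=0

Answer: -6 -10.392 0 0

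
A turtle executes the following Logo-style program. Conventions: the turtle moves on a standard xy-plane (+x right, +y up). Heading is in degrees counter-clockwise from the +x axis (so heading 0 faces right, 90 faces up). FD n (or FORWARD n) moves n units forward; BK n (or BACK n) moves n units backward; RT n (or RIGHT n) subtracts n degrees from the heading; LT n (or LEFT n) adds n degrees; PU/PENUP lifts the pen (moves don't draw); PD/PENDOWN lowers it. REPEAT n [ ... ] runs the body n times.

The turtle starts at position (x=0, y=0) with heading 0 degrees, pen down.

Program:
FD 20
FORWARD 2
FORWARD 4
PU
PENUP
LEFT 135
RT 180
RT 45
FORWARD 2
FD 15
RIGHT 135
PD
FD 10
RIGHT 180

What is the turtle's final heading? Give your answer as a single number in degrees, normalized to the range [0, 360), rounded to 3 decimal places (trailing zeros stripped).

Answer: 315

Derivation:
Executing turtle program step by step:
Start: pos=(0,0), heading=0, pen down
FD 20: (0,0) -> (20,0) [heading=0, draw]
FD 2: (20,0) -> (22,0) [heading=0, draw]
FD 4: (22,0) -> (26,0) [heading=0, draw]
PU: pen up
PU: pen up
LT 135: heading 0 -> 135
RT 180: heading 135 -> 315
RT 45: heading 315 -> 270
FD 2: (26,0) -> (26,-2) [heading=270, move]
FD 15: (26,-2) -> (26,-17) [heading=270, move]
RT 135: heading 270 -> 135
PD: pen down
FD 10: (26,-17) -> (18.929,-9.929) [heading=135, draw]
RT 180: heading 135 -> 315
Final: pos=(18.929,-9.929), heading=315, 4 segment(s) drawn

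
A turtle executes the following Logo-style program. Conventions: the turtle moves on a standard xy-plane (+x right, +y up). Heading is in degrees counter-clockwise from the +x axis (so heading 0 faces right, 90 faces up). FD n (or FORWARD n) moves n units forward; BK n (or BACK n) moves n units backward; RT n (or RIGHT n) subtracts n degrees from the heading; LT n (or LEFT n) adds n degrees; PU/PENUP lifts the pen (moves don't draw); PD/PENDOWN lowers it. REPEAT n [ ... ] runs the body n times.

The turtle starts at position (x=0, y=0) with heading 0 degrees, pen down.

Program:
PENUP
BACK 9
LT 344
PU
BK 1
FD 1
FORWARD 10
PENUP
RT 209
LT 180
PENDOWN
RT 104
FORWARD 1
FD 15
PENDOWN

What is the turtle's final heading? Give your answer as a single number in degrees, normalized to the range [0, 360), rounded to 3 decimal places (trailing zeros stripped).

Answer: 211

Derivation:
Executing turtle program step by step:
Start: pos=(0,0), heading=0, pen down
PU: pen up
BK 9: (0,0) -> (-9,0) [heading=0, move]
LT 344: heading 0 -> 344
PU: pen up
BK 1: (-9,0) -> (-9.961,0.276) [heading=344, move]
FD 1: (-9.961,0.276) -> (-9,0) [heading=344, move]
FD 10: (-9,0) -> (0.613,-2.756) [heading=344, move]
PU: pen up
RT 209: heading 344 -> 135
LT 180: heading 135 -> 315
PD: pen down
RT 104: heading 315 -> 211
FD 1: (0.613,-2.756) -> (-0.245,-3.271) [heading=211, draw]
FD 15: (-0.245,-3.271) -> (-13.102,-10.997) [heading=211, draw]
PD: pen down
Final: pos=(-13.102,-10.997), heading=211, 2 segment(s) drawn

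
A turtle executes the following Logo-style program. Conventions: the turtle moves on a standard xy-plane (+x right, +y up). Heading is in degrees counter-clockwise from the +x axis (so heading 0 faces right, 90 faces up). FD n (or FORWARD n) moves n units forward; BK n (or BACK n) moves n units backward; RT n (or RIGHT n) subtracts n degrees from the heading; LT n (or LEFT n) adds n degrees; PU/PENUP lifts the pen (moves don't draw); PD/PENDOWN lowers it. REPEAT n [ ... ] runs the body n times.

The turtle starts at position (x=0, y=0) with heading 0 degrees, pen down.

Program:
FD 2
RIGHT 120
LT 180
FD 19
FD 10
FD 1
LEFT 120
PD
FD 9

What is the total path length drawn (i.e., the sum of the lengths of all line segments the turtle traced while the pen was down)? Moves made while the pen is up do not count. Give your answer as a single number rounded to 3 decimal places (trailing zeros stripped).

Executing turtle program step by step:
Start: pos=(0,0), heading=0, pen down
FD 2: (0,0) -> (2,0) [heading=0, draw]
RT 120: heading 0 -> 240
LT 180: heading 240 -> 60
FD 19: (2,0) -> (11.5,16.454) [heading=60, draw]
FD 10: (11.5,16.454) -> (16.5,25.115) [heading=60, draw]
FD 1: (16.5,25.115) -> (17,25.981) [heading=60, draw]
LT 120: heading 60 -> 180
PD: pen down
FD 9: (17,25.981) -> (8,25.981) [heading=180, draw]
Final: pos=(8,25.981), heading=180, 5 segment(s) drawn

Segment lengths:
  seg 1: (0,0) -> (2,0), length = 2
  seg 2: (2,0) -> (11.5,16.454), length = 19
  seg 3: (11.5,16.454) -> (16.5,25.115), length = 10
  seg 4: (16.5,25.115) -> (17,25.981), length = 1
  seg 5: (17,25.981) -> (8,25.981), length = 9
Total = 41

Answer: 41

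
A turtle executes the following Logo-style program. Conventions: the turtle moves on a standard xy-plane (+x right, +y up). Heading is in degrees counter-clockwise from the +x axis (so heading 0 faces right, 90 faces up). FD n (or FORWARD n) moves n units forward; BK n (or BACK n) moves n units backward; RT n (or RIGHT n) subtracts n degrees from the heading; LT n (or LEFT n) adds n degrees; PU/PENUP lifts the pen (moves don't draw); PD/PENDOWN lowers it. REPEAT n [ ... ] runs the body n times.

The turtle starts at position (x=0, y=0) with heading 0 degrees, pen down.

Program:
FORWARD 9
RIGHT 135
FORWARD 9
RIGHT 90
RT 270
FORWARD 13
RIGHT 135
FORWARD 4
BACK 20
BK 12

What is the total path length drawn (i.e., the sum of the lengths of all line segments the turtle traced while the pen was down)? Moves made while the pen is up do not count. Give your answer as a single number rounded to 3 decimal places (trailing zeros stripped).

Answer: 67

Derivation:
Executing turtle program step by step:
Start: pos=(0,0), heading=0, pen down
FD 9: (0,0) -> (9,0) [heading=0, draw]
RT 135: heading 0 -> 225
FD 9: (9,0) -> (2.636,-6.364) [heading=225, draw]
RT 90: heading 225 -> 135
RT 270: heading 135 -> 225
FD 13: (2.636,-6.364) -> (-6.556,-15.556) [heading=225, draw]
RT 135: heading 225 -> 90
FD 4: (-6.556,-15.556) -> (-6.556,-11.556) [heading=90, draw]
BK 20: (-6.556,-11.556) -> (-6.556,-31.556) [heading=90, draw]
BK 12: (-6.556,-31.556) -> (-6.556,-43.556) [heading=90, draw]
Final: pos=(-6.556,-43.556), heading=90, 6 segment(s) drawn

Segment lengths:
  seg 1: (0,0) -> (9,0), length = 9
  seg 2: (9,0) -> (2.636,-6.364), length = 9
  seg 3: (2.636,-6.364) -> (-6.556,-15.556), length = 13
  seg 4: (-6.556,-15.556) -> (-6.556,-11.556), length = 4
  seg 5: (-6.556,-11.556) -> (-6.556,-31.556), length = 20
  seg 6: (-6.556,-31.556) -> (-6.556,-43.556), length = 12
Total = 67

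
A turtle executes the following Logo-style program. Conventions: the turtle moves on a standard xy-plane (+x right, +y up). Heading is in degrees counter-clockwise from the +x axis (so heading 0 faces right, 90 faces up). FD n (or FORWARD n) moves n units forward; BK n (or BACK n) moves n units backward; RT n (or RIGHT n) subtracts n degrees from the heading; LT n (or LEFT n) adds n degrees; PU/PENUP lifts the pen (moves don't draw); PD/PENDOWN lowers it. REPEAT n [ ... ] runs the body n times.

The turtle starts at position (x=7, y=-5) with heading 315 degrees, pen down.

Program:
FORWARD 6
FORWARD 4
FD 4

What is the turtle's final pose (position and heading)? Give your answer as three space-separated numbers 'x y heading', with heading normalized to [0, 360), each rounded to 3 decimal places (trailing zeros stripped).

Answer: 16.899 -14.899 315

Derivation:
Executing turtle program step by step:
Start: pos=(7,-5), heading=315, pen down
FD 6: (7,-5) -> (11.243,-9.243) [heading=315, draw]
FD 4: (11.243,-9.243) -> (14.071,-12.071) [heading=315, draw]
FD 4: (14.071,-12.071) -> (16.899,-14.899) [heading=315, draw]
Final: pos=(16.899,-14.899), heading=315, 3 segment(s) drawn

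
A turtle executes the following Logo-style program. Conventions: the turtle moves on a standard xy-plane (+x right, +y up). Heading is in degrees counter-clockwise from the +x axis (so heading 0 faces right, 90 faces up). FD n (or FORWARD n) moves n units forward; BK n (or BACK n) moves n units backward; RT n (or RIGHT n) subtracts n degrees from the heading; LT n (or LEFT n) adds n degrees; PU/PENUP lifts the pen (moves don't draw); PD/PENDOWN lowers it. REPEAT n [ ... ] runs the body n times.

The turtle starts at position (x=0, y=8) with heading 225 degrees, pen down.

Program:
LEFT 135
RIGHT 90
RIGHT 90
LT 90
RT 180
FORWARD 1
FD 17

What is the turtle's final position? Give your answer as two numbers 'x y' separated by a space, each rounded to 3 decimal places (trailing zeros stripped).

Answer: 0 26

Derivation:
Executing turtle program step by step:
Start: pos=(0,8), heading=225, pen down
LT 135: heading 225 -> 0
RT 90: heading 0 -> 270
RT 90: heading 270 -> 180
LT 90: heading 180 -> 270
RT 180: heading 270 -> 90
FD 1: (0,8) -> (0,9) [heading=90, draw]
FD 17: (0,9) -> (0,26) [heading=90, draw]
Final: pos=(0,26), heading=90, 2 segment(s) drawn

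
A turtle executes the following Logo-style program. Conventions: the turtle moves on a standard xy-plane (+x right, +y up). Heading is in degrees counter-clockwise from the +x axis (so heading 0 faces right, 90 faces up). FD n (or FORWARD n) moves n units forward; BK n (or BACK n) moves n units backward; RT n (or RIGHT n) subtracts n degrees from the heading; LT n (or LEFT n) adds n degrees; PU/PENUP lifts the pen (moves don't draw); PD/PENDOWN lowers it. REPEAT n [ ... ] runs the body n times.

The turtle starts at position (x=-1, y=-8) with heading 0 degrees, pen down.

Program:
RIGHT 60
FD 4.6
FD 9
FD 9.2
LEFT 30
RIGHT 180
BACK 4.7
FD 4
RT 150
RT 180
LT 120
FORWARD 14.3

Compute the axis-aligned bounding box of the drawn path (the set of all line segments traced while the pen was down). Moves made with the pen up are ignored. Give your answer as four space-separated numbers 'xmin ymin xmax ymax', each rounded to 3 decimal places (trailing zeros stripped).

Answer: -1 -40.48 18.156 -8

Derivation:
Executing turtle program step by step:
Start: pos=(-1,-8), heading=0, pen down
RT 60: heading 0 -> 300
FD 4.6: (-1,-8) -> (1.3,-11.984) [heading=300, draw]
FD 9: (1.3,-11.984) -> (5.8,-19.778) [heading=300, draw]
FD 9.2: (5.8,-19.778) -> (10.4,-27.745) [heading=300, draw]
LT 30: heading 300 -> 330
RT 180: heading 330 -> 150
BK 4.7: (10.4,-27.745) -> (14.47,-30.095) [heading=150, draw]
FD 4: (14.47,-30.095) -> (11.006,-28.095) [heading=150, draw]
RT 150: heading 150 -> 0
RT 180: heading 0 -> 180
LT 120: heading 180 -> 300
FD 14.3: (11.006,-28.095) -> (18.156,-40.48) [heading=300, draw]
Final: pos=(18.156,-40.48), heading=300, 6 segment(s) drawn

Segment endpoints: x in {-1, 1.3, 5.8, 10.4, 11.006, 14.47, 18.156}, y in {-40.48, -30.095, -28.095, -27.745, -19.778, -11.984, -8}
xmin=-1, ymin=-40.48, xmax=18.156, ymax=-8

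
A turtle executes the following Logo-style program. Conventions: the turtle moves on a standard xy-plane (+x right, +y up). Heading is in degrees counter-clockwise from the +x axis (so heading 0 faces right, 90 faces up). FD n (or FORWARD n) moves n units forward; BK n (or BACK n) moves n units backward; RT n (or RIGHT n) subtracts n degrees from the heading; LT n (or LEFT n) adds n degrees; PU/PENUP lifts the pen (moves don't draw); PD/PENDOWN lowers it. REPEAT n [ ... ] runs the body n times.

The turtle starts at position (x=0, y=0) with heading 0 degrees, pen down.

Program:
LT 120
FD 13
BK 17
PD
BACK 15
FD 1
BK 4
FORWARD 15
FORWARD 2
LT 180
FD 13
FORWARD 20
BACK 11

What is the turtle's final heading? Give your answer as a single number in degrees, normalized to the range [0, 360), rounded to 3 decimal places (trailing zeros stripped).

Answer: 300

Derivation:
Executing turtle program step by step:
Start: pos=(0,0), heading=0, pen down
LT 120: heading 0 -> 120
FD 13: (0,0) -> (-6.5,11.258) [heading=120, draw]
BK 17: (-6.5,11.258) -> (2,-3.464) [heading=120, draw]
PD: pen down
BK 15: (2,-3.464) -> (9.5,-16.454) [heading=120, draw]
FD 1: (9.5,-16.454) -> (9,-15.588) [heading=120, draw]
BK 4: (9,-15.588) -> (11,-19.053) [heading=120, draw]
FD 15: (11,-19.053) -> (3.5,-6.062) [heading=120, draw]
FD 2: (3.5,-6.062) -> (2.5,-4.33) [heading=120, draw]
LT 180: heading 120 -> 300
FD 13: (2.5,-4.33) -> (9,-15.588) [heading=300, draw]
FD 20: (9,-15.588) -> (19,-32.909) [heading=300, draw]
BK 11: (19,-32.909) -> (13.5,-23.383) [heading=300, draw]
Final: pos=(13.5,-23.383), heading=300, 10 segment(s) drawn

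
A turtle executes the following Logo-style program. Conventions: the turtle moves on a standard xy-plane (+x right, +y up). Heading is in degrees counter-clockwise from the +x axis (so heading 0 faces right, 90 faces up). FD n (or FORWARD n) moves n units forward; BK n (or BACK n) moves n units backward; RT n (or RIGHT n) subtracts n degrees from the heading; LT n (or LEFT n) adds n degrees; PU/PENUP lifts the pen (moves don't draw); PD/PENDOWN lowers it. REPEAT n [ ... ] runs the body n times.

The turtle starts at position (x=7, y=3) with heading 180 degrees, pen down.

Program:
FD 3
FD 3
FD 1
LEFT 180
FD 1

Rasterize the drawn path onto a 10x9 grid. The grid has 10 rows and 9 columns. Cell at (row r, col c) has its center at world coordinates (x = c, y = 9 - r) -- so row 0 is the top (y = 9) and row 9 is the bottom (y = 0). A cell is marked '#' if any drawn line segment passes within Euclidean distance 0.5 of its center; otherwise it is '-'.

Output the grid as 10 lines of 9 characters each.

Segment 0: (7,3) -> (4,3)
Segment 1: (4,3) -> (1,3)
Segment 2: (1,3) -> (0,3)
Segment 3: (0,3) -> (1,3)

Answer: ---------
---------
---------
---------
---------
---------
########-
---------
---------
---------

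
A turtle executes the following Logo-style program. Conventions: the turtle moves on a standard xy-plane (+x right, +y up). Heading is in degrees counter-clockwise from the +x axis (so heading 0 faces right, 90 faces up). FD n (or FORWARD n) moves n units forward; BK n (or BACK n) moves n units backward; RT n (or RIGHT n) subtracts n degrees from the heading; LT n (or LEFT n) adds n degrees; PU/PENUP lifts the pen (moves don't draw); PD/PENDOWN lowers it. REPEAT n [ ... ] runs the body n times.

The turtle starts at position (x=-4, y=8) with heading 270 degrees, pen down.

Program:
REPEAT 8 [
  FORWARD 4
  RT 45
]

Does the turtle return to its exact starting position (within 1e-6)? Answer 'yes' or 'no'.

Answer: yes

Derivation:
Executing turtle program step by step:
Start: pos=(-4,8), heading=270, pen down
REPEAT 8 [
  -- iteration 1/8 --
  FD 4: (-4,8) -> (-4,4) [heading=270, draw]
  RT 45: heading 270 -> 225
  -- iteration 2/8 --
  FD 4: (-4,4) -> (-6.828,1.172) [heading=225, draw]
  RT 45: heading 225 -> 180
  -- iteration 3/8 --
  FD 4: (-6.828,1.172) -> (-10.828,1.172) [heading=180, draw]
  RT 45: heading 180 -> 135
  -- iteration 4/8 --
  FD 4: (-10.828,1.172) -> (-13.657,4) [heading=135, draw]
  RT 45: heading 135 -> 90
  -- iteration 5/8 --
  FD 4: (-13.657,4) -> (-13.657,8) [heading=90, draw]
  RT 45: heading 90 -> 45
  -- iteration 6/8 --
  FD 4: (-13.657,8) -> (-10.828,10.828) [heading=45, draw]
  RT 45: heading 45 -> 0
  -- iteration 7/8 --
  FD 4: (-10.828,10.828) -> (-6.828,10.828) [heading=0, draw]
  RT 45: heading 0 -> 315
  -- iteration 8/8 --
  FD 4: (-6.828,10.828) -> (-4,8) [heading=315, draw]
  RT 45: heading 315 -> 270
]
Final: pos=(-4,8), heading=270, 8 segment(s) drawn

Start position: (-4, 8)
Final position: (-4, 8)
Distance = 0; < 1e-6 -> CLOSED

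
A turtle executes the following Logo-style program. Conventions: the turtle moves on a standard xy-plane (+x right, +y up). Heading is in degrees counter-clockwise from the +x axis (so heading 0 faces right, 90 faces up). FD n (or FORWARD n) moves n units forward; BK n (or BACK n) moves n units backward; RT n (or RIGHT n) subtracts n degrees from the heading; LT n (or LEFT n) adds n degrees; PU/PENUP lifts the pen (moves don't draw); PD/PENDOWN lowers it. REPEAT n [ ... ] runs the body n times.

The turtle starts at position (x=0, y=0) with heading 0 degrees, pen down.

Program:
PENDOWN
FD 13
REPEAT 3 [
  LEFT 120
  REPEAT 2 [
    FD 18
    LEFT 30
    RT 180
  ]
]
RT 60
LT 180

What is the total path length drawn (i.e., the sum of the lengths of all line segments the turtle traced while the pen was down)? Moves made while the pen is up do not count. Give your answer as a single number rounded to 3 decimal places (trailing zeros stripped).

Executing turtle program step by step:
Start: pos=(0,0), heading=0, pen down
PD: pen down
FD 13: (0,0) -> (13,0) [heading=0, draw]
REPEAT 3 [
  -- iteration 1/3 --
  LT 120: heading 0 -> 120
  REPEAT 2 [
    -- iteration 1/2 --
    FD 18: (13,0) -> (4,15.588) [heading=120, draw]
    LT 30: heading 120 -> 150
    RT 180: heading 150 -> 330
    -- iteration 2/2 --
    FD 18: (4,15.588) -> (19.588,6.588) [heading=330, draw]
    LT 30: heading 330 -> 0
    RT 180: heading 0 -> 180
  ]
  -- iteration 2/3 --
  LT 120: heading 180 -> 300
  REPEAT 2 [
    -- iteration 1/2 --
    FD 18: (19.588,6.588) -> (28.588,-9) [heading=300, draw]
    LT 30: heading 300 -> 330
    RT 180: heading 330 -> 150
    -- iteration 2/2 --
    FD 18: (28.588,-9) -> (13,0) [heading=150, draw]
    LT 30: heading 150 -> 180
    RT 180: heading 180 -> 0
  ]
  -- iteration 3/3 --
  LT 120: heading 0 -> 120
  REPEAT 2 [
    -- iteration 1/2 --
    FD 18: (13,0) -> (4,15.588) [heading=120, draw]
    LT 30: heading 120 -> 150
    RT 180: heading 150 -> 330
    -- iteration 2/2 --
    FD 18: (4,15.588) -> (19.588,6.588) [heading=330, draw]
    LT 30: heading 330 -> 0
    RT 180: heading 0 -> 180
  ]
]
RT 60: heading 180 -> 120
LT 180: heading 120 -> 300
Final: pos=(19.588,6.588), heading=300, 7 segment(s) drawn

Segment lengths:
  seg 1: (0,0) -> (13,0), length = 13
  seg 2: (13,0) -> (4,15.588), length = 18
  seg 3: (4,15.588) -> (19.588,6.588), length = 18
  seg 4: (19.588,6.588) -> (28.588,-9), length = 18
  seg 5: (28.588,-9) -> (13,0), length = 18
  seg 6: (13,0) -> (4,15.588), length = 18
  seg 7: (4,15.588) -> (19.588,6.588), length = 18
Total = 121

Answer: 121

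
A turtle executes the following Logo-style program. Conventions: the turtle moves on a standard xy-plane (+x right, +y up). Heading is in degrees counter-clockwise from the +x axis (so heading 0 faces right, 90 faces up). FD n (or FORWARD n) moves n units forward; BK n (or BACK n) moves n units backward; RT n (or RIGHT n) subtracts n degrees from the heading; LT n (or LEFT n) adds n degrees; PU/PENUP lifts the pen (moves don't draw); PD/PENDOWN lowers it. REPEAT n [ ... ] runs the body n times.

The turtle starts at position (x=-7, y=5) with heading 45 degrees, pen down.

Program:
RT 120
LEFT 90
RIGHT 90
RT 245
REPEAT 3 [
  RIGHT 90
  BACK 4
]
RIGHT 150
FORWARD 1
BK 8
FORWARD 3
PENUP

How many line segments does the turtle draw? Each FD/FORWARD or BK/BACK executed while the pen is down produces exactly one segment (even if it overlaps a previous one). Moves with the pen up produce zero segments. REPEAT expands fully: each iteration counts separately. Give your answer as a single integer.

Answer: 6

Derivation:
Executing turtle program step by step:
Start: pos=(-7,5), heading=45, pen down
RT 120: heading 45 -> 285
LT 90: heading 285 -> 15
RT 90: heading 15 -> 285
RT 245: heading 285 -> 40
REPEAT 3 [
  -- iteration 1/3 --
  RT 90: heading 40 -> 310
  BK 4: (-7,5) -> (-9.571,8.064) [heading=310, draw]
  -- iteration 2/3 --
  RT 90: heading 310 -> 220
  BK 4: (-9.571,8.064) -> (-6.507,10.635) [heading=220, draw]
  -- iteration 3/3 --
  RT 90: heading 220 -> 130
  BK 4: (-6.507,10.635) -> (-3.936,7.571) [heading=130, draw]
]
RT 150: heading 130 -> 340
FD 1: (-3.936,7.571) -> (-2.996,7.229) [heading=340, draw]
BK 8: (-2.996,7.229) -> (-10.514,9.965) [heading=340, draw]
FD 3: (-10.514,9.965) -> (-7.695,8.939) [heading=340, draw]
PU: pen up
Final: pos=(-7.695,8.939), heading=340, 6 segment(s) drawn
Segments drawn: 6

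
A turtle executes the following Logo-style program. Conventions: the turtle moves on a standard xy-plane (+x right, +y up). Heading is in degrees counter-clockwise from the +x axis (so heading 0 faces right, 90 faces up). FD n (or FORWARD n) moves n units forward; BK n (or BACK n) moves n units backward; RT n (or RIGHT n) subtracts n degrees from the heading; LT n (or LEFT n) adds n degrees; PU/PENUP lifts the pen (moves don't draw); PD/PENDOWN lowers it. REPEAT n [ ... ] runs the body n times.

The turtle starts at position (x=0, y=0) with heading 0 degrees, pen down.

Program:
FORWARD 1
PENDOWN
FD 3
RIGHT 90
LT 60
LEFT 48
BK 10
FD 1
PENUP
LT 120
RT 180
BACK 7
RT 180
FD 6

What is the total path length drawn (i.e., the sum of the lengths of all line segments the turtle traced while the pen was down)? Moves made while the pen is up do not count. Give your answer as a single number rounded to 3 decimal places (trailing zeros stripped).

Executing turtle program step by step:
Start: pos=(0,0), heading=0, pen down
FD 1: (0,0) -> (1,0) [heading=0, draw]
PD: pen down
FD 3: (1,0) -> (4,0) [heading=0, draw]
RT 90: heading 0 -> 270
LT 60: heading 270 -> 330
LT 48: heading 330 -> 18
BK 10: (4,0) -> (-5.511,-3.09) [heading=18, draw]
FD 1: (-5.511,-3.09) -> (-4.56,-2.781) [heading=18, draw]
PU: pen up
LT 120: heading 18 -> 138
RT 180: heading 138 -> 318
BK 7: (-4.56,-2.781) -> (-9.762,1.903) [heading=318, move]
RT 180: heading 318 -> 138
FD 6: (-9.762,1.903) -> (-14.22,5.918) [heading=138, move]
Final: pos=(-14.22,5.918), heading=138, 4 segment(s) drawn

Segment lengths:
  seg 1: (0,0) -> (1,0), length = 1
  seg 2: (1,0) -> (4,0), length = 3
  seg 3: (4,0) -> (-5.511,-3.09), length = 10
  seg 4: (-5.511,-3.09) -> (-4.56,-2.781), length = 1
Total = 15

Answer: 15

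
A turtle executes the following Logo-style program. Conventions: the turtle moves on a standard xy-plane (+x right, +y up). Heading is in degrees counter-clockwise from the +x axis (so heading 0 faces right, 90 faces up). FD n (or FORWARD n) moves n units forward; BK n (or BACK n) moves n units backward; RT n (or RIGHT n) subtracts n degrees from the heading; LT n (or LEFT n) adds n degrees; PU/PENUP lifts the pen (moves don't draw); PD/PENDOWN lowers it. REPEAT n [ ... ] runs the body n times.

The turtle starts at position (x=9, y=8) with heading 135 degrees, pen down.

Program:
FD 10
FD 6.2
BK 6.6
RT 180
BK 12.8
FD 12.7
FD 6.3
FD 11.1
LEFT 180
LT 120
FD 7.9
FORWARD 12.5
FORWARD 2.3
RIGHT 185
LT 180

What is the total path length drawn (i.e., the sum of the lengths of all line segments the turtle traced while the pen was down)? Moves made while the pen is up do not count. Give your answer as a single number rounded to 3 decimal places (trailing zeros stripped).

Executing turtle program step by step:
Start: pos=(9,8), heading=135, pen down
FD 10: (9,8) -> (1.929,15.071) [heading=135, draw]
FD 6.2: (1.929,15.071) -> (-2.455,19.455) [heading=135, draw]
BK 6.6: (-2.455,19.455) -> (2.212,14.788) [heading=135, draw]
RT 180: heading 135 -> 315
BK 12.8: (2.212,14.788) -> (-6.839,23.839) [heading=315, draw]
FD 12.7: (-6.839,23.839) -> (2.141,14.859) [heading=315, draw]
FD 6.3: (2.141,14.859) -> (6.596,10.404) [heading=315, draw]
FD 11.1: (6.596,10.404) -> (14.445,2.555) [heading=315, draw]
LT 180: heading 315 -> 135
LT 120: heading 135 -> 255
FD 7.9: (14.445,2.555) -> (12.4,-5.076) [heading=255, draw]
FD 12.5: (12.4,-5.076) -> (9.165,-17.15) [heading=255, draw]
FD 2.3: (9.165,-17.15) -> (8.57,-19.371) [heading=255, draw]
RT 185: heading 255 -> 70
LT 180: heading 70 -> 250
Final: pos=(8.57,-19.371), heading=250, 10 segment(s) drawn

Segment lengths:
  seg 1: (9,8) -> (1.929,15.071), length = 10
  seg 2: (1.929,15.071) -> (-2.455,19.455), length = 6.2
  seg 3: (-2.455,19.455) -> (2.212,14.788), length = 6.6
  seg 4: (2.212,14.788) -> (-6.839,23.839), length = 12.8
  seg 5: (-6.839,23.839) -> (2.141,14.859), length = 12.7
  seg 6: (2.141,14.859) -> (6.596,10.404), length = 6.3
  seg 7: (6.596,10.404) -> (14.445,2.555), length = 11.1
  seg 8: (14.445,2.555) -> (12.4,-5.076), length = 7.9
  seg 9: (12.4,-5.076) -> (9.165,-17.15), length = 12.5
  seg 10: (9.165,-17.15) -> (8.57,-19.371), length = 2.3
Total = 88.4

Answer: 88.4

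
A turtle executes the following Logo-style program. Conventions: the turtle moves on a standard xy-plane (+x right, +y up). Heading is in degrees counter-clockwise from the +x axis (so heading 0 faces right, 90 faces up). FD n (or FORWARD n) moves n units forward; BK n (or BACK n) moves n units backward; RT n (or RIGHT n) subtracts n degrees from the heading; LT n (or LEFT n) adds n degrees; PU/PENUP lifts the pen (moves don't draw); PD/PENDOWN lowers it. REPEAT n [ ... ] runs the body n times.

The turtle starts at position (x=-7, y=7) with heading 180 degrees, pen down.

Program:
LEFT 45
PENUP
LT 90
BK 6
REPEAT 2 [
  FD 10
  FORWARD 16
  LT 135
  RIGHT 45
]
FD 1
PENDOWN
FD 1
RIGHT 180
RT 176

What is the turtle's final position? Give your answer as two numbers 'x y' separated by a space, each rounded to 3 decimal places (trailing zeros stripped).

Answer: 24.113 12.657

Derivation:
Executing turtle program step by step:
Start: pos=(-7,7), heading=180, pen down
LT 45: heading 180 -> 225
PU: pen up
LT 90: heading 225 -> 315
BK 6: (-7,7) -> (-11.243,11.243) [heading=315, move]
REPEAT 2 [
  -- iteration 1/2 --
  FD 10: (-11.243,11.243) -> (-4.172,4.172) [heading=315, move]
  FD 16: (-4.172,4.172) -> (7.142,-7.142) [heading=315, move]
  LT 135: heading 315 -> 90
  RT 45: heading 90 -> 45
  -- iteration 2/2 --
  FD 10: (7.142,-7.142) -> (14.213,-0.071) [heading=45, move]
  FD 16: (14.213,-0.071) -> (25.527,11.243) [heading=45, move]
  LT 135: heading 45 -> 180
  RT 45: heading 180 -> 135
]
FD 1: (25.527,11.243) -> (24.82,11.95) [heading=135, move]
PD: pen down
FD 1: (24.82,11.95) -> (24.113,12.657) [heading=135, draw]
RT 180: heading 135 -> 315
RT 176: heading 315 -> 139
Final: pos=(24.113,12.657), heading=139, 1 segment(s) drawn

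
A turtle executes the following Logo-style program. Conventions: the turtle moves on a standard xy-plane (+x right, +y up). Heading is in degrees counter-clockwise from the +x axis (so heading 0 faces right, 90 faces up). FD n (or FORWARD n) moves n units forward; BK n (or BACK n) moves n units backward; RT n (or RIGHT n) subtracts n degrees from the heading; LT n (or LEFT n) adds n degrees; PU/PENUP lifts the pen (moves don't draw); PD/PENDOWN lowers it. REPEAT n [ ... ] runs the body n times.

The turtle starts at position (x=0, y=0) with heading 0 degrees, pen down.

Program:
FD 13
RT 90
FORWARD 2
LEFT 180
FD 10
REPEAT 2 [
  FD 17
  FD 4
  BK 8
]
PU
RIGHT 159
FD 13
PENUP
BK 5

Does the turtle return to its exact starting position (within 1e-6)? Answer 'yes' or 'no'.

Executing turtle program step by step:
Start: pos=(0,0), heading=0, pen down
FD 13: (0,0) -> (13,0) [heading=0, draw]
RT 90: heading 0 -> 270
FD 2: (13,0) -> (13,-2) [heading=270, draw]
LT 180: heading 270 -> 90
FD 10: (13,-2) -> (13,8) [heading=90, draw]
REPEAT 2 [
  -- iteration 1/2 --
  FD 17: (13,8) -> (13,25) [heading=90, draw]
  FD 4: (13,25) -> (13,29) [heading=90, draw]
  BK 8: (13,29) -> (13,21) [heading=90, draw]
  -- iteration 2/2 --
  FD 17: (13,21) -> (13,38) [heading=90, draw]
  FD 4: (13,38) -> (13,42) [heading=90, draw]
  BK 8: (13,42) -> (13,34) [heading=90, draw]
]
PU: pen up
RT 159: heading 90 -> 291
FD 13: (13,34) -> (17.659,21.863) [heading=291, move]
PU: pen up
BK 5: (17.659,21.863) -> (15.867,26.531) [heading=291, move]
Final: pos=(15.867,26.531), heading=291, 9 segment(s) drawn

Start position: (0, 0)
Final position: (15.867, 26.531)
Distance = 30.914; >= 1e-6 -> NOT closed

Answer: no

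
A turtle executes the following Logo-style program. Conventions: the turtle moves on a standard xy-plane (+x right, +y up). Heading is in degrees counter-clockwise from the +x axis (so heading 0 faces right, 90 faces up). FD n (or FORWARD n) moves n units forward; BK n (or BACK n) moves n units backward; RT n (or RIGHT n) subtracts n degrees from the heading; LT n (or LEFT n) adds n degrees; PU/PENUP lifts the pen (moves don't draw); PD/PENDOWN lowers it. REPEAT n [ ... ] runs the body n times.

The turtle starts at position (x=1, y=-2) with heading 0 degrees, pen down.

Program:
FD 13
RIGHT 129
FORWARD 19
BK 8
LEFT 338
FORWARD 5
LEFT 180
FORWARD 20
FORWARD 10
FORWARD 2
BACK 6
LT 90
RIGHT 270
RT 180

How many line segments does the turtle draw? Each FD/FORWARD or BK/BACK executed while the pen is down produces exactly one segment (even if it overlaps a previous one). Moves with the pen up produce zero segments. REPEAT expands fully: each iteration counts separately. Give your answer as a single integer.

Executing turtle program step by step:
Start: pos=(1,-2), heading=0, pen down
FD 13: (1,-2) -> (14,-2) [heading=0, draw]
RT 129: heading 0 -> 231
FD 19: (14,-2) -> (2.043,-16.766) [heading=231, draw]
BK 8: (2.043,-16.766) -> (7.077,-10.549) [heading=231, draw]
LT 338: heading 231 -> 209
FD 5: (7.077,-10.549) -> (2.704,-12.973) [heading=209, draw]
LT 180: heading 209 -> 29
FD 20: (2.704,-12.973) -> (20.197,-3.276) [heading=29, draw]
FD 10: (20.197,-3.276) -> (28.943,1.572) [heading=29, draw]
FD 2: (28.943,1.572) -> (30.692,2.541) [heading=29, draw]
BK 6: (30.692,2.541) -> (25.444,-0.368) [heading=29, draw]
LT 90: heading 29 -> 119
RT 270: heading 119 -> 209
RT 180: heading 209 -> 29
Final: pos=(25.444,-0.368), heading=29, 8 segment(s) drawn
Segments drawn: 8

Answer: 8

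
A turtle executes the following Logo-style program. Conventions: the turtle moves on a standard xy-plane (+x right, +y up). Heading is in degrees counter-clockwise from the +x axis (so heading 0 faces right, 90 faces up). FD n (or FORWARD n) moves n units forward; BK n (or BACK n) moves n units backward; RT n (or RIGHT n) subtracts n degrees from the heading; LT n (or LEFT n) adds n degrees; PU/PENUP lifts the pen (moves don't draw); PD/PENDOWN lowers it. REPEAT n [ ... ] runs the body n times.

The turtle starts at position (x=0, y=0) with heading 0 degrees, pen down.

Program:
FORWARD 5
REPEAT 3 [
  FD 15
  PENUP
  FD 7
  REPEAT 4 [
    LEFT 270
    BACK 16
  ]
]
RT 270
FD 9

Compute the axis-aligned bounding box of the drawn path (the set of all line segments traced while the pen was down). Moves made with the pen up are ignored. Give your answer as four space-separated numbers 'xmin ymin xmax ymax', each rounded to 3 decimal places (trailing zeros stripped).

Executing turtle program step by step:
Start: pos=(0,0), heading=0, pen down
FD 5: (0,0) -> (5,0) [heading=0, draw]
REPEAT 3 [
  -- iteration 1/3 --
  FD 15: (5,0) -> (20,0) [heading=0, draw]
  PU: pen up
  FD 7: (20,0) -> (27,0) [heading=0, move]
  REPEAT 4 [
    -- iteration 1/4 --
    LT 270: heading 0 -> 270
    BK 16: (27,0) -> (27,16) [heading=270, move]
    -- iteration 2/4 --
    LT 270: heading 270 -> 180
    BK 16: (27,16) -> (43,16) [heading=180, move]
    -- iteration 3/4 --
    LT 270: heading 180 -> 90
    BK 16: (43,16) -> (43,0) [heading=90, move]
    -- iteration 4/4 --
    LT 270: heading 90 -> 0
    BK 16: (43,0) -> (27,0) [heading=0, move]
  ]
  -- iteration 2/3 --
  FD 15: (27,0) -> (42,0) [heading=0, move]
  PU: pen up
  FD 7: (42,0) -> (49,0) [heading=0, move]
  REPEAT 4 [
    -- iteration 1/4 --
    LT 270: heading 0 -> 270
    BK 16: (49,0) -> (49,16) [heading=270, move]
    -- iteration 2/4 --
    LT 270: heading 270 -> 180
    BK 16: (49,16) -> (65,16) [heading=180, move]
    -- iteration 3/4 --
    LT 270: heading 180 -> 90
    BK 16: (65,16) -> (65,0) [heading=90, move]
    -- iteration 4/4 --
    LT 270: heading 90 -> 0
    BK 16: (65,0) -> (49,0) [heading=0, move]
  ]
  -- iteration 3/3 --
  FD 15: (49,0) -> (64,0) [heading=0, move]
  PU: pen up
  FD 7: (64,0) -> (71,0) [heading=0, move]
  REPEAT 4 [
    -- iteration 1/4 --
    LT 270: heading 0 -> 270
    BK 16: (71,0) -> (71,16) [heading=270, move]
    -- iteration 2/4 --
    LT 270: heading 270 -> 180
    BK 16: (71,16) -> (87,16) [heading=180, move]
    -- iteration 3/4 --
    LT 270: heading 180 -> 90
    BK 16: (87,16) -> (87,0) [heading=90, move]
    -- iteration 4/4 --
    LT 270: heading 90 -> 0
    BK 16: (87,0) -> (71,0) [heading=0, move]
  ]
]
RT 270: heading 0 -> 90
FD 9: (71,0) -> (71,9) [heading=90, move]
Final: pos=(71,9), heading=90, 2 segment(s) drawn

Segment endpoints: x in {0, 5, 20}, y in {0}
xmin=0, ymin=0, xmax=20, ymax=0

Answer: 0 0 20 0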